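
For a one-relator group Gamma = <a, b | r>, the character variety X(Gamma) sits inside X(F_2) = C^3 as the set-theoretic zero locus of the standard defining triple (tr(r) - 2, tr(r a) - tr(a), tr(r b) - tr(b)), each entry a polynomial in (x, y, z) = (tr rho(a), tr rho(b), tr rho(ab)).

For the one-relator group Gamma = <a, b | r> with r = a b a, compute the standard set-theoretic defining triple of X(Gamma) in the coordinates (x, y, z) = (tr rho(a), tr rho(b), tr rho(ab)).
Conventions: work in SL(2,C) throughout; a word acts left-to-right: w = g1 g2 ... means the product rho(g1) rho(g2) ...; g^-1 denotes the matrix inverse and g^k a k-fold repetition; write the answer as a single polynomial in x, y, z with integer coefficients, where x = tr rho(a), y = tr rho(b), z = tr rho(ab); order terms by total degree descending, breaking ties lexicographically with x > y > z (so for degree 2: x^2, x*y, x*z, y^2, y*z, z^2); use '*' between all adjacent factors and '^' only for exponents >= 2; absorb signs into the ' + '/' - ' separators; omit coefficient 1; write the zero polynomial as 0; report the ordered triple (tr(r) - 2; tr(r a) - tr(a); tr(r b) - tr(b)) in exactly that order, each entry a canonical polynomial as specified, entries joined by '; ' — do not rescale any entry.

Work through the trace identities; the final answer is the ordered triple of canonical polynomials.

x*z - y - 2; x^2*z - x*y - x - z; z^2 - y - 2

apply: trace(a b a) = trace(a) * trace(b a) - trace(b)  (reduce the a square) = x*z - y
trace(a b a^2) = trace(a) * trace(b a^2) - trace(b a)   [square of a] = x^2*z - x*y - z
apply: trace(a b a b) = trace(a b) * trace(a b) - trace(1)  (split on a) = z^2 - 2
assemble the triple (trace(r) - 2; trace(r a) - x; trace(r b) - y)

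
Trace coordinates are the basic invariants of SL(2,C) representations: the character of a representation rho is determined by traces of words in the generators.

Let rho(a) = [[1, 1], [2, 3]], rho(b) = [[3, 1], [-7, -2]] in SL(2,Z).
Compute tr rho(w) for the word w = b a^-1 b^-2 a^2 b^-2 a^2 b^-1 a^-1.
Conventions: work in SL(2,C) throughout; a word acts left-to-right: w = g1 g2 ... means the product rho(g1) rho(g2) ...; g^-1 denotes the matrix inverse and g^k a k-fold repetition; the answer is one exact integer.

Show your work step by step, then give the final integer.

-172594

rho(b) = [[3, 1], [-7, -2]]
... * rho(a^-1) = [[3, -1], [-2, 1]]  ->  [[7, -2], [-17, 5]]
... * rho(b^-1) = [[-2, -1], [7, 3]]  ->  [[-28, -13], [69, 32]]
... * rho(b^-1) = [[-2, -1], [7, 3]]  ->  [[-35, -11], [86, 27]]
... * rho(a) = [[1, 1], [2, 3]]  ->  [[-57, -68], [140, 167]]
... * rho(a) = [[1, 1], [2, 3]]  ->  [[-193, -261], [474, 641]]
... * rho(b^-1) = [[-2, -1], [7, 3]]  ->  [[-1441, -590], [3539, 1449]]
... * rho(b^-1) = [[-2, -1], [7, 3]]  ->  [[-1248, -329], [3065, 808]]
... * rho(a) = [[1, 1], [2, 3]]  ->  [[-1906, -2235], [4681, 5489]]
... * rho(a) = [[1, 1], [2, 3]]  ->  [[-6376, -8611], [15659, 21148]]
... * rho(b^-1) = [[-2, -1], [7, 3]]  ->  [[-47525, -19457], [116718, 47785]]
... * rho(a^-1) = [[3, -1], [-2, 1]]  ->  [[-103661, 28068], [254584, -68933]]
tr = -103661 + -68933 = -172594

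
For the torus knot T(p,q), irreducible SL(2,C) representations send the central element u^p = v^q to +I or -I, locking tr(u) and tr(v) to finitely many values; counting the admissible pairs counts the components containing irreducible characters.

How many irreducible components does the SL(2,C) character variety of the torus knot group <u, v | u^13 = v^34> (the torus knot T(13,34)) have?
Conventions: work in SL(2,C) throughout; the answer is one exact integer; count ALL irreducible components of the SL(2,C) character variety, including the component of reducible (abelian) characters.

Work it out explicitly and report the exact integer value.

199

For T(13,34): irreducibility forces the central element u^13 = v^34 to one of +I, -I.
On an irreducible component, tr(u) is locked at 2*cos(pi*alpha/13) for some alpha in 1..12, and tr(v) at 2*cos(pi*beta/34) for some beta in 1..33.
The two central values (-1)^alpha I and (-1)^beta I must be the same matrix, so alpha and beta share a parity.
count pairs: odd alpha (6 choices) x odd beta (17), plus even alpha (6) x even beta (16): 6*17 + 6*16 = 198.
components with irreducible characters: 198; plus the single component of reducible (abelian) characters: total 199.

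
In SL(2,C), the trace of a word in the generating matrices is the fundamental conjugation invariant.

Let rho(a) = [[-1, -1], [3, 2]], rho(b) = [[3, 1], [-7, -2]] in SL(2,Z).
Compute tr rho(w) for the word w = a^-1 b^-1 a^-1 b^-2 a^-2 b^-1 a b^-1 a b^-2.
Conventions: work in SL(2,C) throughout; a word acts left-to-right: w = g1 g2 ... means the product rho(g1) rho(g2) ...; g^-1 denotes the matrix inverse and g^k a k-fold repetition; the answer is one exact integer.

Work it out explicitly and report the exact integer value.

46

rho(a^-1) = [[2, 1], [-3, -1]]
... * rho(b^-1) = [[-2, -1], [7, 3]]  ->  [[3, 1], [-1, 0]]
... * rho(a^-1) = [[2, 1], [-3, -1]]  ->  [[3, 2], [-2, -1]]
... * rho(b^-1) = [[-2, -1], [7, 3]]  ->  [[8, 3], [-3, -1]]
... * rho(b^-1) = [[-2, -1], [7, 3]]  ->  [[5, 1], [-1, 0]]
... * rho(a^-1) = [[2, 1], [-3, -1]]  ->  [[7, 4], [-2, -1]]
... * rho(a^-1) = [[2, 1], [-3, -1]]  ->  [[2, 3], [-1, -1]]
... * rho(b^-1) = [[-2, -1], [7, 3]]  ->  [[17, 7], [-5, -2]]
... * rho(a) = [[-1, -1], [3, 2]]  ->  [[4, -3], [-1, 1]]
... * rho(b^-1) = [[-2, -1], [7, 3]]  ->  [[-29, -13], [9, 4]]
... * rho(a) = [[-1, -1], [3, 2]]  ->  [[-10, 3], [3, -1]]
... * rho(b^-1) = [[-2, -1], [7, 3]]  ->  [[41, 19], [-13, -6]]
... * rho(b^-1) = [[-2, -1], [7, 3]]  ->  [[51, 16], [-16, -5]]
tr = 51 + -5 = 46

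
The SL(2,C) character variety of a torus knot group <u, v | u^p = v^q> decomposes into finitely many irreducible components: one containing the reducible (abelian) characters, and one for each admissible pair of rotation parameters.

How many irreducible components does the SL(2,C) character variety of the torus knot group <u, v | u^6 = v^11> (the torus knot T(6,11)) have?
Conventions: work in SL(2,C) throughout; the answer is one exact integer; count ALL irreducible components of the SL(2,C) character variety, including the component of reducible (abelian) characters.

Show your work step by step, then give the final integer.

In the torus knot group T(6,11), u^6 = v^11 is central, so an irreducible representation sends it to +I or -I (Schur).
On an irreducible component, tr(u) is locked at 2*cos(pi*alpha/6) for some alpha in 1..5, and tr(v) at 2*cos(pi*beta/11) for some beta in 1..10.
The two central values (-1)^alpha I and (-1)^beta I must be the same matrix, so alpha and beta share a parity.
Enumerate parity-matched pairs: 3*5 odd-odd plus 2*5 even-even gives 25.
That is 25 components of irreducible characters, and with the reducible (abelian) component the total is 26.

26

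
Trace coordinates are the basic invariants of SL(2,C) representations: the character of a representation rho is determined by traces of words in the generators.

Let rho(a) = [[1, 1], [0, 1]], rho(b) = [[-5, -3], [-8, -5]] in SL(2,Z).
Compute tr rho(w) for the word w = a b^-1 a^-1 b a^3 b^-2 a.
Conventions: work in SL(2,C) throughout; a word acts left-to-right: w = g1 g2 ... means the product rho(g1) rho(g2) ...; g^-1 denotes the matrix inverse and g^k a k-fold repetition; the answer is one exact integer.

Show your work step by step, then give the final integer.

-12062

rho(a) = [[1, 1], [0, 1]]
... * rho(b^-1) = [[-5, 3], [8, -5]]  ->  [[3, -2], [8, -5]]
... * rho(a^-1) = [[1, -1], [0, 1]]  ->  [[3, -5], [8, -13]]
... * rho(b) = [[-5, -3], [-8, -5]]  ->  [[25, 16], [64, 41]]
... * rho(a) = [[1, 1], [0, 1]]  ->  [[25, 41], [64, 105]]
... * rho(a) = [[1, 1], [0, 1]]  ->  [[25, 66], [64, 169]]
... * rho(a) = [[1, 1], [0, 1]]  ->  [[25, 91], [64, 233]]
... * rho(b^-1) = [[-5, 3], [8, -5]]  ->  [[603, -380], [1544, -973]]
... * rho(b^-1) = [[-5, 3], [8, -5]]  ->  [[-6055, 3709], [-15504, 9497]]
... * rho(a) = [[1, 1], [0, 1]]  ->  [[-6055, -2346], [-15504, -6007]]
tr = -6055 + -6007 = -12062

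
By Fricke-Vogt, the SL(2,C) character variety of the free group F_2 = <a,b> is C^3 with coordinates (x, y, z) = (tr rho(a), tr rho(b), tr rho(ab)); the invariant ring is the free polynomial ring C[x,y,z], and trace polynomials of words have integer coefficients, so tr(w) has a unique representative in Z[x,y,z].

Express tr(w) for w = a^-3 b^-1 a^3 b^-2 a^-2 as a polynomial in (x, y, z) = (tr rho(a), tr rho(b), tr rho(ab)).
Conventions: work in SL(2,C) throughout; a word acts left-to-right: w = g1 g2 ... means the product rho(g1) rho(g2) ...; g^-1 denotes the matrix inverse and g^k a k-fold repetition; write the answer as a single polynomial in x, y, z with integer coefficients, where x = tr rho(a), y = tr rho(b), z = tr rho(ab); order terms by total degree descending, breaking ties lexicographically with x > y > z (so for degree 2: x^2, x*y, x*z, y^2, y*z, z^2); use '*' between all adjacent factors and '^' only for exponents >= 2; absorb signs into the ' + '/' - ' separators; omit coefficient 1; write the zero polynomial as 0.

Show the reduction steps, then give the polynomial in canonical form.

tr(a^-1) = tr(a) = x
tr(a^-1 b) = tr(b) tr(a) - tr(b a)  (eliminate a^-1) = x*y - z
tr(b^-1 a^-1) = tr(a^-1) tr(b) - tr(a^-1 b)  (eliminate b^-1) = z
tr(b^-2 a^-1) = tr(b^-1 a^-1) tr(b) - tr(b^-1 a^-1 b)  (eliminate b^-1) = y*z - x
tr(b a^2) = tr(a) tr(b a) - tr(b)  (reduce the a square) = x*z - y
tr(b^2) = tr(b) tr(b) - tr(1)  (reduce the b square) = y^2 - 2
tr(b^2 a^2) = tr(a) tr(b^2 a) - tr(b^2)  (reduce the a square) = x*y*z - x^2 - y^2 + 2
tr(b a^3 b) = tr(a) tr(b^2 a^2) - tr(b^2 a)  (reduce the a square) = x^2*y*z - x^3 - x*y^2 - y*z + 3*x
tr(b a b a) = tr(b a) tr(b a) - tr(1)  (split on b) = z^2 - 2
tr(a b a b a) = tr(a) tr(b a b a) - tr(b a b)  (reduce the a square) = x*z^2 - y*z - x
tr(b a^3 b a) = tr(a) tr(a b a b a) - tr(a b a b)  (reduce the a square) = x^2*z^2 - x*y*z - x^2 - z^2 + 2
tr(a^-1 b a^3 b) = tr(b a^3 b) tr(a) - tr(b a^3 b a)  (eliminate a^-1) = x^3*y*z - x^4 - x^2*y^2 - x^2*z^2 + 4*x^2 + z^2 - 2
tr(a^-1 b a^3 b^-1) = tr(a^-1 b a^3) tr(b) - tr(a^-1 b a^3 b)  (eliminate b^-1) = -x^3*y*z + x^4 + x^2*y^2 + x^2*z^2 + x*y*z - 4*x^2 - y^2 - z^2 + 2
tr(a^2) = tr(a) tr(a) - tr(1)  (reduce the a square) = x^2 - 2
tr(a^3) = tr(a) tr(a^2) - tr(a)  (reduce the a square) = x^3 - 3*x
tr(b a^3 b^-1 a^-2) = tr(a^-1 b a^3 b^-1) tr(a) - tr(a^-1 b a^3 b^-1 a)  (eliminate a^-1) = -x^4*y*z + x^5 + x^3*y^2 + x^3*z^2 + x^2*y*z - 5*x^3 - x*y^2 - x*z^2 + 5*x
tr(a^-3 b a^3 b^-1) = tr(b a^3 b^-1 a^-2) tr(a) - tr(b a^3 b^-1 a^-1)  (eliminate a^-1) = -x^5*y*z + x^6 + x^4*y^2 + x^4*z^2 + 2*x^3*y*z - 6*x^4 - 2*x^2*y^2 - 2*x^2*z^2 - x*y*z + 9*x^2 + y^2 + z^2 - 2
tr(b^-1 a^-4 b a^3) = tr(a^-3 b a^3 b^-1) tr(a) - tr(a^-3 b a^3 b^-1 a)  (eliminate a^-1) = -x^6*y*z + x^7 + x^5*y^2 + x^5*z^2 + 3*x^4*y*z - 7*x^5 - 3*x^3*y^2 - 3*x^3*z^2 - 2*x^2*y*z + 14*x^3 + 2*x*y^2 + 2*x*z^2 - 7*x
tr(a^3 b^-2 a^-4 b) = tr(b^-1 a^-4 b a^3) tr(b) - tr(b^-1 a^-4 b a^3 b)  (eliminate b^-1) = -x^6*y^2*z + x^7*y + x^5*y^3 + x^5*y*z^2 + 3*x^4*y^2*z - 7*x^5*y - 3*x^3*y^3 - 3*x^3*y*z^2 - 2*x^2*y^2*z + 14*x^3*y + 2*x*y^3 + 2*x*y*z^2 - 8*x*y + z
tr(b^-1 a^3 b^-2 a^-4) = tr(a^3 b^-2 a^-4) tr(b) - tr(a^3 b^-2 a^-4 b)  (eliminate b^-1) = x^6*y^2*z - x^7*y - x^5*y^3 - x^5*y*z^2 - 3*x^4*y^2*z + 7*x^5*y + 3*x^3*y^3 + 3*x^3*y*z^2 + 2*x^2*y^2*z - 14*x^3*y - 2*x*y^3 - 2*x*y*z^2 + y^2*z + 7*x*y - z
tr(a^3 b^-2 a^-3 b) = tr(b^-1 a^-3 b a^3) tr(b) - tr(b^-1 a^-3 b a^3 b)  (eliminate b^-1) = -x^5*y^2*z + x^6*y + x^4*y^3 + x^4*y*z^2 + 2*x^3*y^2*z - 6*x^4*y - 2*x^2*y^3 - 2*x^2*y*z^2 - x*y^2*z + 9*x^2*y + y^3 + y*z^2 - 3*y
tr(b^-1 a^3 b^-2 a^-3) = tr(a^3 b^-2 a^-3) tr(b) - tr(a^3 b^-2 a^-3 b)  (eliminate b^-1) = x^5*y^2*z - x^6*y - x^4*y^3 - x^4*y*z^2 - 2*x^3*y^2*z + 6*x^4*y + 2*x^2*y^3 + 2*x^2*y*z^2 + x*y^2*z - 9*x^2*y - y*z^2 + y
tr(a^-3 b^-1 a^3 b^-2 a^-2) = tr(b^-1 a^3 b^-2 a^-4) tr(a) - tr(b^-1 a^3 b^-2 a^-3)  (eliminate a^-1) = x^7*y^2*z - x^8*y - x^6*y^3 - x^6*y*z^2 - 4*x^5*y^2*z + 8*x^6*y + 4*x^4*y^3 + 4*x^4*y*z^2 + 4*x^3*y^2*z - 20*x^4*y - 4*x^2*y^3 - 4*x^2*y*z^2 + 16*x^2*y + y*z^2 - x*z - y

x^7*y^2*z - x^8*y - x^6*y^3 - x^6*y*z^2 - 4*x^5*y^2*z + 8*x^6*y + 4*x^4*y^3 + 4*x^4*y*z^2 + 4*x^3*y^2*z - 20*x^4*y - 4*x^2*y^3 - 4*x^2*y*z^2 + 16*x^2*y + y*z^2 - x*z - y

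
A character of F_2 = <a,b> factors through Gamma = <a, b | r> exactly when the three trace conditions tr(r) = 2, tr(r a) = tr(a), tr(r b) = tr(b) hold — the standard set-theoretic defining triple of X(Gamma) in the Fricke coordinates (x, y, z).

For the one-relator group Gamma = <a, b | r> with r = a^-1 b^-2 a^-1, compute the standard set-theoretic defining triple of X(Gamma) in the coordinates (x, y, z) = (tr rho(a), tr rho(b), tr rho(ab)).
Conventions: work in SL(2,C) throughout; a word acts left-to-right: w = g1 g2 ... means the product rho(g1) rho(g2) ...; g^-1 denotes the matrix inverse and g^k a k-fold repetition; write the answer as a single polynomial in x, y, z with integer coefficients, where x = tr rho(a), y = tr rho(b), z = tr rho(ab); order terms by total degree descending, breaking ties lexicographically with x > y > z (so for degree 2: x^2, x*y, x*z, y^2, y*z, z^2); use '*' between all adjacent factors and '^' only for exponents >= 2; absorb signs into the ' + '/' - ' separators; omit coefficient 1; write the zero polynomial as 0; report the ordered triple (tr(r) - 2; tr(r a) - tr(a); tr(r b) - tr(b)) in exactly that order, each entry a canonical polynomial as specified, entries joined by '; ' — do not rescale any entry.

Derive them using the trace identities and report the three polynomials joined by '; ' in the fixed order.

trace(b^-1) = trace(b) = y
trace(b^-2) = trace(b^-1) trace(b) - trace(1) = y^2 - 2
trace(a b^-1) = trace(a) trace(b) - trace(a b) = x*y - z
trace(b^-2 a) = trace(a b^-1) trace(b) - trace(a) = x*y^2 - y*z - x
trace(a^-1 b^-2) = trace(b^-2) trace(a) - trace(b^-2 a) = y*z - x
trace(a^-1 b^-2 a^-1) = trace(a^-1 b^-2) trace(a) - trace(a^-1 b^-2 a) = x*y*z - x^2 - y^2 + 2
trace(b a b a) = trace(a b) trace(a b) - trace(1) = z^2 - 2
trace(a^-1 b a b) = trace(b a b) trace(a) - trace(b a b a) = x*y*z - x^2 - z^2 + 2
trace(b^-1 a^-1 b a) = trace(a^-1 b a) trace(b) - trace(a^-1 b a b) = -x*y*z + x^2 + y^2 + z^2 - 2
trace(b^-1 a^-1 b a^-1) = trace(b^-1 a^-1 b) trace(a) - trace(b^-1 a^-1 b a) = x*y*z - y^2 - z^2 + 2
trace(a^-1 b a^-1) = trace(a^-1 b) trace(a) - trace(a^-1 b a) = x^2*y - x*z - y
trace(a^-1 b^-2 a^-1 b) = trace(b^-1 a^-1 b a^-1) trace(b) - trace(b^-1 a^-1 b a^-1 b) = x*y^2*z - x^2*y - y^3 - y*z^2 + x*z + 3*y
assemble the triple (trace(r) - 2; trace(r a) - x; trace(r b) - y)

x*y*z - x^2 - y^2; y*z - 2*x; x*y^2*z - x^2*y - y^3 - y*z^2 + x*z + 2*y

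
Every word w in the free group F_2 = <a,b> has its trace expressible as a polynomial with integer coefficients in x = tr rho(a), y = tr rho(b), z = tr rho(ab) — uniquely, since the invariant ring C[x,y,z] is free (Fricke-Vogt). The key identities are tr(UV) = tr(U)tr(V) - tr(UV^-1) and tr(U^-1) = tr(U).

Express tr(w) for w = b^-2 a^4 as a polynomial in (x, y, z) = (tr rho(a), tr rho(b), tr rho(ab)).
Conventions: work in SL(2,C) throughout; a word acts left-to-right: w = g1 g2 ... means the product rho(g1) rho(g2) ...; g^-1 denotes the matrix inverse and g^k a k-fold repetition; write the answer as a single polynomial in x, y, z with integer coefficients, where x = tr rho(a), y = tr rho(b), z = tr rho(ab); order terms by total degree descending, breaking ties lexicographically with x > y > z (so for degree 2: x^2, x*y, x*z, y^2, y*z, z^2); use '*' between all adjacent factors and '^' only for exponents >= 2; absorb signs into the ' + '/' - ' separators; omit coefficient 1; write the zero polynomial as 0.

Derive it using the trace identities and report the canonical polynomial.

x^4*y^2 - x^3*y*z - x^4 - 3*x^2*y^2 + 2*x*y*z + 4*x^2 + y^2 - 2

trace(a^2) = trace(a) * trace(a) - trace(1)  (reduce the a square) = x^2 - 2
and trace(a^3) = trace(a) * trace(a^2) - trace(a)  (reduce the a square) = x^3 - 3*x
next, trace(a^4) = trace(a) * trace(a^3) - trace(a^2)  (reduce the a square) = x^4 - 4*x^2 + 2
next, trace(a b a) = trace(a) * trace(b a) - trace(b)  (reduce the a square) = x*z - y
trace(a^2 b a) = trace(a) * trace(a b a) - trace(a b)  (reduce the a square) = x^2*z - x*y - z
trace(a^4 b) = trace(a) * trace(a^2 b a) - trace(a^2 b)  (reduce the a square) = x^3*z - x^2*y - 2*x*z + y
next, trace(a^4 b^-1) = trace(a^4) * trace(b) - trace(a^4 b)  (eliminate b^-1) = x^4*y - x^3*z - 3*x^2*y + 2*x*z + y
and trace(b^-2 a^4) = trace(a^4 b^-1) * trace(b) - trace(a^4)  (eliminate b^-1) = x^4*y^2 - x^3*y*z - x^4 - 3*x^2*y^2 + 2*x*y*z + 4*x^2 + y^2 - 2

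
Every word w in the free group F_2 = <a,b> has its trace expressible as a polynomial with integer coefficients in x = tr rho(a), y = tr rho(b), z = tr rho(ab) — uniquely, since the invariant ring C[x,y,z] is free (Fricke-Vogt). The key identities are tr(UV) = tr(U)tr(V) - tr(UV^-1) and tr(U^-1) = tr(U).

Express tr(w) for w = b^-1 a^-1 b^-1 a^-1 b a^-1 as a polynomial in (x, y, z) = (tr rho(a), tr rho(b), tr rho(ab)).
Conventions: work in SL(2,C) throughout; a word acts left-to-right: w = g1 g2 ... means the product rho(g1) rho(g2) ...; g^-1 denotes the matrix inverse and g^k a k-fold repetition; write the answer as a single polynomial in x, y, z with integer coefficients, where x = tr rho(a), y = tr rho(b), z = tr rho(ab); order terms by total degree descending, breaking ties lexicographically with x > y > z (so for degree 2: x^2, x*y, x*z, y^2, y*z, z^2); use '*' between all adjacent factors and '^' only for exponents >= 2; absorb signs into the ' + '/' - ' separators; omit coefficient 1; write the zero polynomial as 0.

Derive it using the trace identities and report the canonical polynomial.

next, tr(b^-1) = tr(b) = y
next, tr(b^-1 a) = tr(a) tr(b) - tr(a b) = x*y - z
next, tr(b^-1 a^-1) = tr(b^-1) tr(a) - tr(b^-1 a) = z
tr(a^-1 b^-1 a^-1) = tr(b^-1 a^-1) tr(a) - tr(b^-1) = x*z - y
tr(b a b) = tr(b) tr(a b) - tr(a) = y*z - x
and tr(a b a b) = tr(a b) tr(a b) - tr(1) = z^2 - 2
tr(b a b a b) = tr(b) tr(a b a b) - tr(a b a) = y*z^2 - x*z - y
next, tr(b a b a b a) = tr(a b a b) tr(a b) - tr(b a) = z^3 - 3*z
next, tr(a b a b a^-1 b) = tr(b a b a b) tr(a) - tr(b a b a b a) = x*y*z^2 - x^2*z - z^3 - x*y + 3*z
next, tr(b a b a^-1 b^-1 a) = tr(a b a b a^-1) tr(b) - tr(a b a b a^-1 b) = -x*y*z^2 + x^2*z + y^2*z + z^3 - 3*z
and tr(a b a^-1 b^-1 a^-1 b) = tr(b a b a^-1 b^-1) tr(a) - tr(b a b a^-1 b^-1 a) = x*y*z^2 - x^2*z - y^2*z - z^3 + x*y + 3*z
next, tr(b a^-1 b^-1 a^-1 b^-1 a) = tr(a b a^-1 b^-1 a^-1) tr(b) - tr(a b a^-1 b^-1 a^-1 b) = -x*y*z^2 + x^2*z + y^2*z + z^3 - 3*z
tr(b^-1 a^-1 b^-1 a^-1 b a^-1) = tr(b a^-1 b^-1 a^-1 b^-1) tr(a) - tr(b a^-1 b^-1 a^-1 b^-1 a) = x*y*z^2 - y^2*z - z^3 - x*y + 3*z

x*y*z^2 - y^2*z - z^3 - x*y + 3*z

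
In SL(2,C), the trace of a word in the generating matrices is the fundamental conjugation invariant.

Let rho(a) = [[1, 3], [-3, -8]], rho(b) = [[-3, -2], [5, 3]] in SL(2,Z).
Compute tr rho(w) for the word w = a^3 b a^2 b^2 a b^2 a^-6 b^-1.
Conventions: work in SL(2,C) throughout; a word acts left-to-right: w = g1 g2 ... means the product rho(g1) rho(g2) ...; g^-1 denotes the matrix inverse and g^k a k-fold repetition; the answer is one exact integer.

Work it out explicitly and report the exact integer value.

186626

rho(a) = [[1, 3], [-3, -8]]
... * rho(a) = [[1, 3], [-3, -8]]  ->  [[-8, -21], [21, 55]]
... * rho(a) = [[1, 3], [-3, -8]]  ->  [[55, 144], [-144, -377]]
... * rho(b) = [[-3, -2], [5, 3]]  ->  [[555, 322], [-1453, -843]]
... * rho(a) = [[1, 3], [-3, -8]]  ->  [[-411, -911], [1076, 2385]]
... * rho(a) = [[1, 3], [-3, -8]]  ->  [[2322, 6055], [-6079, -15852]]
... * rho(b) = [[-3, -2], [5, 3]]  ->  [[23309, 13521], [-61023, -35398]]
... * rho(b) = [[-3, -2], [5, 3]]  ->  [[-2322, -6055], [6079, 15852]]
... * rho(a) = [[1, 3], [-3, -8]]  ->  [[15843, 41474], [-41477, -108579]]
... * rho(b) = [[-3, -2], [5, 3]]  ->  [[159841, 92736], [-418464, -242783]]
... * rho(b) = [[-3, -2], [5, 3]]  ->  [[-15843, -41474], [41477, 108579]]
... * rho(a^-1) = [[-8, -3], [3, 1]]  ->  [[2322, 6055], [-6079, -15852]]
... * rho(a^-1) = [[-8, -3], [3, 1]]  ->  [[-411, -911], [1076, 2385]]
... * rho(a^-1) = [[-8, -3], [3, 1]]  ->  [[555, 322], [-1453, -843]]
... * rho(a^-1) = [[-8, -3], [3, 1]]  ->  [[-3474, -1343], [9095, 3516]]
... * rho(a^-1) = [[-8, -3], [3, 1]]  ->  [[23763, 9079], [-62212, -23769]]
... * rho(a^-1) = [[-8, -3], [3, 1]]  ->  [[-162867, -62210], [426389, 162867]]
... * rho(b^-1) = [[3, 2], [-5, -3]]  ->  [[-177551, -139104], [464832, 364177]]
tr = -177551 + 364177 = 186626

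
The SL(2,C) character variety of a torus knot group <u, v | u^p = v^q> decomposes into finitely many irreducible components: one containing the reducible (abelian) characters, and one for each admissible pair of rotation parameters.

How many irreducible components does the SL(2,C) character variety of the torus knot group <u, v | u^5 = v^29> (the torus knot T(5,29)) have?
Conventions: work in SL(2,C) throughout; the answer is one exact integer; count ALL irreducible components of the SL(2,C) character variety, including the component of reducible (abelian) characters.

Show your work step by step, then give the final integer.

57

Gamma = < u, v | u^5 = v^29 > (torus knot T(5,29)); the central element u^5 = v^29 acts as +I or -I in any irreducible SL(2,C) representation.
This locks tr(u) to 2*cos(pi*alpha/5), alpha in 1..4, and tr(v) to 2*cos(pi*beta/29), beta in 1..28, on each component of irreducible characters.
The two central values (-1)^alpha I and (-1)^beta I must be the same matrix, so alpha and beta share a parity.
Enumerate parity-matched pairs: 2*14 odd-odd plus 2*14 even-even gives 56.
That is 56 components of irreducible characters, and with the reducible (abelian) component the total is 57.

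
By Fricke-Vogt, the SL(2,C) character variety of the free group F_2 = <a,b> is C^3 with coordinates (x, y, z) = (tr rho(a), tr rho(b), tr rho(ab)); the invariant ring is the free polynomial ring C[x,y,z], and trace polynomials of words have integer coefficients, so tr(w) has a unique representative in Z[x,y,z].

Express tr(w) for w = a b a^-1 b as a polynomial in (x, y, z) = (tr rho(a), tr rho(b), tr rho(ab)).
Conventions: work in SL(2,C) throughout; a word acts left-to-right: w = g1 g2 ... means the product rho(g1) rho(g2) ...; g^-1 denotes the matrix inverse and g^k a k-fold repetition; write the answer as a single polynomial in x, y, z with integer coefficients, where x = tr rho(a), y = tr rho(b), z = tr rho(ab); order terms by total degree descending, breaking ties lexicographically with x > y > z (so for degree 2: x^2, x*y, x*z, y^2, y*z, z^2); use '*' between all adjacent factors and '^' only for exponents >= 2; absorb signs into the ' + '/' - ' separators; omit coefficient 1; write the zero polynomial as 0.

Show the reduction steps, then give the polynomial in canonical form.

tr(b a b) = tr(b) tr(a b) - tr(a) = y*z - x
tr(b a b a) = tr(b a) tr(b a) - tr(1)   [split at repeated b] = z^2 - 2
apply: tr(a b a^-1 b) = tr(b a b) tr(a) - tr(b a b a) = x*y*z - x^2 - z^2 + 2

x*y*z - x^2 - z^2 + 2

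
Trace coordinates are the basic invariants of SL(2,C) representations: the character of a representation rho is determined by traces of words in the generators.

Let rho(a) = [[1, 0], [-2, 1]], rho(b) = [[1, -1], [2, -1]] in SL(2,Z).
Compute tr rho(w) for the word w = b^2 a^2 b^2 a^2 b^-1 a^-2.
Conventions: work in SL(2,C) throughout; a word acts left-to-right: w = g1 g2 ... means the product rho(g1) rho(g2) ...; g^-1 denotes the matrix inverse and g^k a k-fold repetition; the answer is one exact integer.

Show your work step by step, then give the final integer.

rho(b) = [[1, -1], [2, -1]]
... * rho(b) = [[1, -1], [2, -1]]  ->  [[-1, 0], [0, -1]]
... * rho(a) = [[1, 0], [-2, 1]]  ->  [[-1, 0], [2, -1]]
... * rho(a) = [[1, 0], [-2, 1]]  ->  [[-1, 0], [4, -1]]
... * rho(b) = [[1, -1], [2, -1]]  ->  [[-1, 1], [2, -3]]
... * rho(b) = [[1, -1], [2, -1]]  ->  [[1, 0], [-4, 1]]
... * rho(a) = [[1, 0], [-2, 1]]  ->  [[1, 0], [-6, 1]]
... * rho(a) = [[1, 0], [-2, 1]]  ->  [[1, 0], [-8, 1]]
... * rho(b^-1) = [[-1, 1], [-2, 1]]  ->  [[-1, 1], [6, -7]]
... * rho(a^-1) = [[1, 0], [2, 1]]  ->  [[1, 1], [-8, -7]]
... * rho(a^-1) = [[1, 0], [2, 1]]  ->  [[3, 1], [-22, -7]]
tr = 3 + -7 = -4

-4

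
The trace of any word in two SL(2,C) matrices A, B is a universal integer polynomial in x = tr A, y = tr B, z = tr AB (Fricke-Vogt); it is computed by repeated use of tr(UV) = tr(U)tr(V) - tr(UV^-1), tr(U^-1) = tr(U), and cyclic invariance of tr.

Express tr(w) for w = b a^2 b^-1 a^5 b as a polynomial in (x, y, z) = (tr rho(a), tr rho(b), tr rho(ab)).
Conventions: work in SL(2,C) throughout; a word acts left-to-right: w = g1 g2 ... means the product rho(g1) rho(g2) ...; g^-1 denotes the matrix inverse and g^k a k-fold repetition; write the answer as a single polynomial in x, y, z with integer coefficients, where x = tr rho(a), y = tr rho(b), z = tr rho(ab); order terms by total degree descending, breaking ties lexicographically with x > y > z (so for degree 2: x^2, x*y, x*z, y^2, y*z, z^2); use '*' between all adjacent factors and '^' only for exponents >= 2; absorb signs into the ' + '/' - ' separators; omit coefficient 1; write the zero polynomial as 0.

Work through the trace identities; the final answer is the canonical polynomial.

trace(b a^2) = trace(a)*trace(b a) - trace(b)   [square of a] = x*z - y
trace(a b a^2) = trace(a)*trace(b a^2) - trace(b a)   [square of a] = x^2*z - x*y - z
so trace(a^2 b a^2) = trace(a)*trace(a b a^2) - trace(a b a)   [square of a] = x^3*z - x^2*y - 2*x*z + y
reduce: trace(a^4 b a) = trace(a)*trace(a^2 b a^2) - trace(a^2 b a)   [square of a] = x^4*z - x^3*y - 3*x^2*z + 2*x*y + z
so trace(a b a^5) = trace(a)*trace(a^4 b a) - trace(a^4 b)   [square of a] = x^5*z - x^4*y - 4*x^3*z + 3*x^2*y + 3*x*z - y
so trace(a^7 b) = trace(a)*trace(a b a^5) - trace(a b a^4)   [square of a] = x^6*z - x^5*y - 5*x^4*z + 4*x^3*y + 6*x^2*z - 3*x*y - z
reduce: trace(a^2) = trace(a)*trace(a) - trace(1)   [square of a] = x^2 - 2
trace(a^3) = trace(a)*trace(a^2) - trace(a)   [square of a] = x^3 - 3*x
trace(a^4) = trace(a)*trace(a^3) - trace(a^2)   [square of a] = x^4 - 4*x^2 + 2
trace(a^5) = trace(a)*trace(a^4) - trace(a^3)   [square of a] = x^5 - 5*x^3 + 5*x
trace(a^6) = trace(a)*trace(a^5) - trace(a^4)   [square of a] = x^6 - 6*x^4 + 9*x^2 - 2
trace(a^7) = trace(a)*trace(a^6) - trace(a^5)   [square of a] = x^7 - 7*x^5 + 14*x^3 - 7*x
trace(a^5 b^2 a^2) = trace(b)*trace(a^7 b) - trace(a^7)   [square of b] = x^6*y*z - x^7 - x^5*y^2 - 5*x^4*y*z + 7*x^5 + 4*x^3*y^2 + 6*x^2*y*z - 14*x^3 - 3*x*y^2 - y*z + 7*x
trace(b a b a) = trace(a b)*trace(a b) - trace(1)   [split at a repeated a] = z^2 - 2
reduce: trace(b a b) = trace(b)*trace(a b) - trace(a)   [square of b] = y*z - x
so trace(b a b a^2) = trace(a)*trace(b a b a) - trace(b a b)   [square of a] = x*z^2 - y*z - x
so trace(b a^3 b a) = trace(a)*trace(b a b a^2) - trace(b a b a)   [square of a] = x^2*z^2 - x*y*z - x^2 - z^2 + 2
reduce: trace(b^2) = trace(b)*trace(b) - trace(1)   [square of b] = y^2 - 2
reduce: trace(b^2 a^2) = trace(a)*trace(b^2 a) - trace(b^2)   [square of a] = x*y*z - x^2 - y^2 + 2
trace(b a^3 b) = trace(a)*trace(b^2 a^2) - trace(b^2 a)   [square of a] = x^2*y*z - x^3 - x*y^2 - y*z + 3*x
reduce: trace(b a^2 b a^3) = trace(a)*trace(b a^3 b a) - trace(b a^3 b)   [square of a] = x^3*z^2 - 2*x^2*y*z + x*y^2 - x*z^2 + y*z - x
so trace(b a^2 b a^2) = trace(a)*trace(b a^2 b a) - trace(b a^2 b)   [square of a] = x^2*z^2 - 2*x*y*z + y^2 - 2
trace(a^2 b a^4 b) = trace(a)*trace(b a^2 b a^3) - trace(b a^2 b a^2)   [square of a] = x^4*z^2 - 2*x^3*y*z + x^2*y^2 - 2*x^2*z^2 + 3*x*y*z - x^2 - y^2 + 2
so trace(b^2 a^2 b a^4) = trace(b)*trace(a^2 b a^4 b) - trace(a^2 b a^4)   [square of b] = x^4*y*z^2 - x^5*z - 2*x^3*y^2*z + x^4*y + x^2*y^3 - 2*x^2*y*z^2 + 4*x^3*z + 3*x*y^2*z - 4*x^2*y - y^3 - 3*x*z + 3*y
reduce: trace(b^2 a^2 b a^3) = trace(b)*trace(a^2 b a^3 b) - trace(a^2 b a^3)   [square of b] = x^3*y*z^2 - x^4*z - 2*x^2*y^2*z + x^3*y + x*y^3 - x*y*z^2 + 3*x^2*z + y^2*z - 3*x*y - z
trace(a^5 b^2 a^2 b) = trace(a)*trace(b^2 a^2 b a^4) - trace(b^2 a^2 b a^3)   [square of a] = x^5*y*z^2 - x^6*z - 2*x^4*y^2*z + x^5*y + x^3*y^3 - 3*x^3*y*z^2 + 5*x^4*z + 5*x^2*y^2*z - 5*x^3*y - 2*x*y^3 + x*y*z^2 - 6*x^2*z - y^2*z + 6*x*y + z
so trace(b a^2 b^-1 a^5 b) = trace(a^5 b^2 a^2)*trace(b) - trace(a^5 b^2 a^2 b)   [inverse elimination on b] = x^6*y^2*z - x^7*y - x^5*y^3 - x^5*y*z^2 + x^6*z - 3*x^4*y^2*z + 6*x^5*y + 3*x^3*y^3 + 3*x^3*y*z^2 - 5*x^4*z + x^2*y^2*z - 9*x^3*y - x*y^3 - x*y*z^2 + 6*x^2*z + x*y - z

x^6*y^2*z - x^7*y - x^5*y^3 - x^5*y*z^2 + x^6*z - 3*x^4*y^2*z + 6*x^5*y + 3*x^3*y^3 + 3*x^3*y*z^2 - 5*x^4*z + x^2*y^2*z - 9*x^3*y - x*y^3 - x*y*z^2 + 6*x^2*z + x*y - z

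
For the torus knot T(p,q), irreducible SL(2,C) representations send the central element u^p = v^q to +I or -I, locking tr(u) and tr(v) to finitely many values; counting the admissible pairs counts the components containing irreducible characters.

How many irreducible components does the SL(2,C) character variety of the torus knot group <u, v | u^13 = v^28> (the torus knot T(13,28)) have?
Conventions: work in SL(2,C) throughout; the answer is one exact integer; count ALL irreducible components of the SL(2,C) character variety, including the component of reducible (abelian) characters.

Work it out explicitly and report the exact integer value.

In the torus knot group T(13,28), u^13 = v^28 is central, so an irreducible representation sends it to +I or -I (Schur).
On an irreducible component, tr(u) is locked at 2*cos(pi*alpha/13) for some alpha in 1..12, and tr(v) at 2*cos(pi*beta/28) for some beta in 1..27.
u^13 = (-1)^alpha I and v^28 = (-1)^beta I must agree, so alpha and beta have equal parity.
Enumerate parity-matched pairs: 6*14 odd-odd plus 6*13 even-even gives 162.
That is 162 components of irreducible characters, and with the reducible (abelian) component the total is 163.

163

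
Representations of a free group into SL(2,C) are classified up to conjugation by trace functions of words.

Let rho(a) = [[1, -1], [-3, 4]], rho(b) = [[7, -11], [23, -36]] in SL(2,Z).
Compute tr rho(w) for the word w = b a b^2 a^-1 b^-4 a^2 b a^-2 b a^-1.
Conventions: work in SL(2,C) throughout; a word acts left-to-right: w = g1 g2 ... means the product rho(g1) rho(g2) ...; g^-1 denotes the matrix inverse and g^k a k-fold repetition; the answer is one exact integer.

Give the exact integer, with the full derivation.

rho(b) = [[7, -11], [23, -36]]
... * rho(a) = [[1, -1], [-3, 4]]  ->  [[40, -51], [131, -167]]
... * rho(b) = [[7, -11], [23, -36]]  ->  [[-893, 1396], [-2924, 4571]]
... * rho(b) = [[7, -11], [23, -36]]  ->  [[25857, -40433], [84665, -132392]]
... * rho(a^-1) = [[4, 1], [3, 1]]  ->  [[-17871, -14576], [-58516, -47727]]
... * rho(b^-1) = [[-36, 11], [-23, 7]]  ->  [[978604, -298613], [3204297, -977765]]
... * rho(b^-1) = [[-36, 11], [-23, 7]]  ->  [[-28361645, 8674353], [-92866097, 28402912]]
... * rho(b^-1) = [[-36, 11], [-23, 7]]  ->  [[821509101, -251257624], [2689912516, -822706683]]
... * rho(b^-1) = [[-36, 11], [-23, 7]]  ->  [[-23795402284, 7277796743], [-77914596867, 23830090895]]
... * rho(a) = [[1, -1], [-3, 4]]  ->  [[-45628792513, 52906589256], [-149404869552, 173234960447]]
... * rho(a) = [[1, -1], [-3, 4]]  ->  [[-204348560281, 257255149537], [-669109750893, 842344711340]]
... * rho(b) = [[7, -11], [23, -36]]  ->  [[4486428517384, -7013351220241], [14690160104569, -22964202348417]]
... * rho(a^-1) = [[4, 1], [3, 1]]  ->  [[-3094339591187, -2526922702857], [-10131966626975, -8274042243848]]
... * rho(a^-1) = [[4, 1], [3, 1]]  ->  [[-19958126473319, -5621262294044], [-65349993239444, -18406008870823]]
... * rho(b) = [[7, -11], [23, -36]]  ->  [[-268995918076245, 421904833792093], [-880788156705037, 1381466244983512]]
... * rho(a^-1) = [[4, 1], [3, 1]]  ->  [[189730829071299, 152908915715848], [621246108130388, 500678088278475]]
tr = 189730829071299 + 500678088278475 = 690408917349774

690408917349774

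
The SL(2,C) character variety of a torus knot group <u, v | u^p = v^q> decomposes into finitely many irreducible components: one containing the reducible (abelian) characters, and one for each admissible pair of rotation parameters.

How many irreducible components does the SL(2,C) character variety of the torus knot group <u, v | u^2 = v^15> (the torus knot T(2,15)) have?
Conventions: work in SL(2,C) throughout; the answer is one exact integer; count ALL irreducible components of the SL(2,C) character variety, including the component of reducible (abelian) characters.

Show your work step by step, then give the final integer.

In the torus knot group T(2,15), u^2 = v^15 is central, so an irreducible representation sends it to +I or -I (Schur).
So on each irreducible component the traces are pinned: tr(u) = 2*cos(pi*alpha/2) with 1 <= alpha <= 1, tr(v) = 2*cos(pi*beta/15) with 1 <= beta <= 14.
u^2 = (-1)^alpha I and v^15 = (-1)^beta I must agree, so alpha and beta have equal parity.
count pairs: odd alpha (1 choices) x odd beta (7), plus even alpha (0) x even beta (7): 1*7 + 0*7 = 7.
components with irreducible characters: 7; plus the single component of reducible (abelian) characters: total 8.

8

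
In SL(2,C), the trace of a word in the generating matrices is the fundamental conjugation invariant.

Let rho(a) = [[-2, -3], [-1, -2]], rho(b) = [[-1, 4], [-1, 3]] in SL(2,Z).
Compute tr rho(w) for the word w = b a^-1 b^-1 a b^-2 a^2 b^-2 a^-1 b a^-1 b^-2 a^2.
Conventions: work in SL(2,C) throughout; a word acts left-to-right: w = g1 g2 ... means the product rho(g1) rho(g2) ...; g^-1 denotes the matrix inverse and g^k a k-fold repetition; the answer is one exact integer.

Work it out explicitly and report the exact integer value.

rho(b) = [[-1, 4], [-1, 3]]
... * rho(a^-1) = [[-2, 3], [1, -2]]  ->  [[6, -11], [5, -9]]
... * rho(b^-1) = [[3, -4], [1, -1]]  ->  [[7, -13], [6, -11]]
... * rho(a) = [[-2, -3], [-1, -2]]  ->  [[-1, 5], [-1, 4]]
... * rho(b^-1) = [[3, -4], [1, -1]]  ->  [[2, -1], [1, 0]]
... * rho(b^-1) = [[3, -4], [1, -1]]  ->  [[5, -7], [3, -4]]
... * rho(a) = [[-2, -3], [-1, -2]]  ->  [[-3, -1], [-2, -1]]
... * rho(a) = [[-2, -3], [-1, -2]]  ->  [[7, 11], [5, 8]]
... * rho(b^-1) = [[3, -4], [1, -1]]  ->  [[32, -39], [23, -28]]
... * rho(b^-1) = [[3, -4], [1, -1]]  ->  [[57, -89], [41, -64]]
... * rho(a^-1) = [[-2, 3], [1, -2]]  ->  [[-203, 349], [-146, 251]]
... * rho(b) = [[-1, 4], [-1, 3]]  ->  [[-146, 235], [-105, 169]]
... * rho(a^-1) = [[-2, 3], [1, -2]]  ->  [[527, -908], [379, -653]]
... * rho(b^-1) = [[3, -4], [1, -1]]  ->  [[673, -1200], [484, -863]]
... * rho(b^-1) = [[3, -4], [1, -1]]  ->  [[819, -1492], [589, -1073]]
... * rho(a) = [[-2, -3], [-1, -2]]  ->  [[-146, 527], [-105, 379]]
... * rho(a) = [[-2, -3], [-1, -2]]  ->  [[-235, -616], [-169, -443]]
tr = -235 + -443 = -678

-678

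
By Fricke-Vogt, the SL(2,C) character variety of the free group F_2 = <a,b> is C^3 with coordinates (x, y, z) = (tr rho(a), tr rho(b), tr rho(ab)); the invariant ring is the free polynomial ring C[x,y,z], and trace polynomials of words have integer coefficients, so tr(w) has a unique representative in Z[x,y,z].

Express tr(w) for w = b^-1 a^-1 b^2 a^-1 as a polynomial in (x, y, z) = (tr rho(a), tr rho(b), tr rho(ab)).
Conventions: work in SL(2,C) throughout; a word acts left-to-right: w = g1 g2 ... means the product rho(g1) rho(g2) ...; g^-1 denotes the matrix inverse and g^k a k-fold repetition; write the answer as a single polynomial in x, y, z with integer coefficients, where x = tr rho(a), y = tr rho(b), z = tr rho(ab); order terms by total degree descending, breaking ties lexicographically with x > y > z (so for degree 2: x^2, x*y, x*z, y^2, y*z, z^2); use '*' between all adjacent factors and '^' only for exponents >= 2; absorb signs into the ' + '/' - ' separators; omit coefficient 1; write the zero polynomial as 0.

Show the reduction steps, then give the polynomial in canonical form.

x*y^2*z - y^3 - y*z^2 - x*z + 3*y

use: tr(b a^-1) = tr(b) * tr(a) - tr(b a) = x*y - z
tr(b^2) = tr(b) * tr(b) - tr(1) = y^2 - 2
tr(a b^2) = tr(b) * tr(a b) - tr(a) = y*z - x
tr(b a b^2) = tr(b) * tr(a b^2) - tr(a b) = y^2*z - x*y - z
apply: tr(a b a b) = tr(a b) * tr(a b) - tr(1) = z^2 - 2
tr(a b a) = tr(a) * tr(b a) - tr(b) = x*z - y
apply: tr(b a b^2 a) = tr(b) * tr(a b a b) - tr(a b a) = y*z^2 - x*z - y
tr(a b^2 a^-1 b) = tr(b a b^2) * tr(a) - tr(b a b^2 a) = x*y^2*z - x^2*y - y*z^2 + y
tr(b^2 a^-1 b^-1 a) = tr(a b^2 a^-1) * tr(b) - tr(a b^2 a^-1 b) = -x*y^2*z + x^2*y + y^3 + y*z^2 - 3*y
use: tr(b^-1 a^-1 b^2 a^-1) = tr(b^2 a^-1 b^-1) * tr(a) - tr(b^2 a^-1 b^-1 a) = x*y^2*z - y^3 - y*z^2 - x*z + 3*y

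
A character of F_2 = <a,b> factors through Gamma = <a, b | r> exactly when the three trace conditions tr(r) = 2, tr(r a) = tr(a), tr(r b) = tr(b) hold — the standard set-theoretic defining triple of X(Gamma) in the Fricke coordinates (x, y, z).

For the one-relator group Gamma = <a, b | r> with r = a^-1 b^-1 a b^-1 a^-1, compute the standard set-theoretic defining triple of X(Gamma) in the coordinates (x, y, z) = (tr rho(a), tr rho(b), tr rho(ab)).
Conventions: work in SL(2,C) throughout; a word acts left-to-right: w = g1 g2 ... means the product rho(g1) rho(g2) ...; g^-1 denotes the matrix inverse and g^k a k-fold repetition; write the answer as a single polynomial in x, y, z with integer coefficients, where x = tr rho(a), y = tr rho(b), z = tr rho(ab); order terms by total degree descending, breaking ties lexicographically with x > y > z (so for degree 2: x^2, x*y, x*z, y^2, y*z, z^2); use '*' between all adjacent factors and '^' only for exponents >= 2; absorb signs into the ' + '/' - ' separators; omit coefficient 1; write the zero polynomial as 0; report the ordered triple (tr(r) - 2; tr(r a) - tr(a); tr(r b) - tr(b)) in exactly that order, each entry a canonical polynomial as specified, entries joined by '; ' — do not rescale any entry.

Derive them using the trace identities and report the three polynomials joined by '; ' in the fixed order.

trace(a^-1) = trace(a) = x
trace(a^-1 b) = trace(b) trace(a) - trace(b a) = x*y - z
trace(b^-1 a^-1) = trace(a^-1) trace(b) - trace(a^-1 b) = z
trace(b a b) = trace(b) trace(a b) - trace(a) = y*z - x
trace(b a b a) = trace(b a) trace(b a) - trace(1) = z^2 - 2
trace(a^-1 b a b) = trace(b a b) trace(a) - trace(b a b a) = x*y*z - x^2 - z^2 + 2
trace(a^-1 b a b^-1) = trace(a^-1 b a) trace(b) - trace(a^-1 b a b) = -x*y*z + x^2 + y^2 + z^2 - 2
trace(a b^-1 a^-2 b) = trace(a^-1 b a b^-1) trace(a) - trace(a^-1 b a b^-1 a) = -x^2*y*z + x^3 + x*y^2 + x*z^2 - 3*x
trace(a^-1 b^-1 a b^-1 a^-1) = trace(a b^-1 a^-2) trace(b) - trace(a b^-1 a^-2 b) = x^2*y*z - x^3 - x*y^2 - x*z^2 + y*z + 3*x
trace(a b a) = trace(a) trace(b a) - trace(b)  (reduce the a square) = x*z - y
trace(b a b a b) = trace(b) trace(a b a b) - trace(a b a)  (reduce the b square) = y*z^2 - x*z - y
trace(b a b a b a) = trace(b a) trace(b a b a) - trace(b^-1 a^-1)  (split on b) = z^3 - 3*z
trace(a b a^-1 b a b) = trace(b a b a b) trace(a) - trace(b a b a b a)  (eliminate a^-1) = x*y*z^2 - x^2*z - z^3 - x*y + 3*z
trace(b^-1 a b a^-1 b a) = trace(a b a^-1 b a) trace(b) - trace(a b a^-1 b a b)  (eliminate b^-1) = x^2*y^2*z - x^3*y - x*y^3 - 2*x*y*z^2 + x^2*z + y^2*z + z^3 + 4*x*y - 3*z
trace(a^-1 b a^-1 b^-1 a b) = trace(b^-1 a b a^-1 b) trace(a) - trace(b^-1 a b a^-1 b a)  (eliminate a^-1) = -x^2*y^2*z + x^3*y + x*y^3 + 2*x*y*z^2 - x^2*z - y^2*z - z^3 - 3*x*y + 3*z
trace(a^-1 b^-1 a b^-1 a^-1 b) = trace(a^-1 b a^-1 b^-1 a) trace(b) - trace(a^-1 b a^-1 b^-1 a b)  (eliminate b^-1) = x^2*y^2*z - x^3*y - x*y^3 - 2*x*y*z^2 + x^2*z + y^2*z + z^3 + 4*x*y - 3*z
assemble the triple (trace(r) - 2; trace(r a) - x; trace(r b) - y)

x^2*y*z - x^3 - x*y^2 - x*z^2 + y*z + 3*x - 2; x*y*z - x^2 - z^2 - x + 2; x^2*y^2*z - x^3*y - x*y^3 - 2*x*y*z^2 + x^2*z + y^2*z + z^3 + 4*x*y - y - 3*z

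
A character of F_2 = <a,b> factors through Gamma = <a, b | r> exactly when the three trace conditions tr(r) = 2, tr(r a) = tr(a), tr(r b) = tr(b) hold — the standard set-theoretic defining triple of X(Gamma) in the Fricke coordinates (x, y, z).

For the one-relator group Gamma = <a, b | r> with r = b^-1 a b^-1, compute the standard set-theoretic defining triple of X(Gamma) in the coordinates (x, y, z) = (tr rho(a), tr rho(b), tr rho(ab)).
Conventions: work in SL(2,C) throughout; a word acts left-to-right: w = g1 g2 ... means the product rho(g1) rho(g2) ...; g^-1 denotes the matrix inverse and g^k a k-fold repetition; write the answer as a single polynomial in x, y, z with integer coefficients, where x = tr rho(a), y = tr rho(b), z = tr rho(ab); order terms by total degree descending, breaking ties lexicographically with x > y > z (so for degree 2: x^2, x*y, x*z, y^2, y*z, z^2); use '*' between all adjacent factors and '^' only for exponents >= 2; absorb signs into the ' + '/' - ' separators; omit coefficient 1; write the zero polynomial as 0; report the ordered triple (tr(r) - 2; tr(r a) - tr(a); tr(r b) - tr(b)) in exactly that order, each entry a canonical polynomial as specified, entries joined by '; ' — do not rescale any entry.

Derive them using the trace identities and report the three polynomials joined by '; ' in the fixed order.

x*y^2 - y*z - x - 2; x^2*y^2 - 2*x*y*z + z^2 - x - 2; x*y - y - z

tr(a b^-1) = tr(a) * tr(b) - tr(a b)  (eliminate b^-1) = x*y - z
tr(b^-1 a b^-1) = tr(a b^-1) * tr(b) - tr(a)  (eliminate b^-1) = x*y^2 - y*z - x
tr(a^2) = tr(a) * tr(a) - tr(1)   [square of a] = x^2 - 2
tr(a^2 b) = tr(a) * tr(b a) - tr(b)   [square of a] = x*z - y
tr(a b^-1 a) = tr(a^2) * tr(b) - tr(a^2 b)   [inverse elimination on b] = x^2*y - x*z - y
tr(a b a b) = tr(b a) * tr(b a) - tr(1)   [split at a repeated b] = z^2 - 2
tr(a b^-1 a b) = tr(a b a) * tr(b) - tr(a b a b)   [inverse elimination on b] = x*y*z - y^2 - z^2 + 2
tr(b^-1 a b^-1 a) = tr(a b^-1 a) * tr(b) - tr(a b^-1 a b)   [inverse elimination on b] = x^2*y^2 - 2*x*y*z + z^2 - 2
assemble the triple (tr(r) - 2; tr(r a) - x; tr(r b) - y)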